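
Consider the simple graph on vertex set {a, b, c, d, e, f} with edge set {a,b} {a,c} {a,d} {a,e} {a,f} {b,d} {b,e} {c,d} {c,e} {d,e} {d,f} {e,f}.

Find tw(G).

A width-3 tree decomposition is:
Bags: B1 = {a, d, e, f}  B2 = {a, c, d, e}  B3 = {a, b, d, e}
Tree: B1–B2, B2–B3
Each bag holds 4 vertices, so the decomposition has width 3, which upper-bounds the treewidth. Conversely, {a, c, d, e} is a clique of size 4, and the vertices of any clique must share a bag in every tree decomposition; so some bag has ≥ 4 vertices and tw(G) ≥ 3. Hence tw(G) = 3 exactly.

3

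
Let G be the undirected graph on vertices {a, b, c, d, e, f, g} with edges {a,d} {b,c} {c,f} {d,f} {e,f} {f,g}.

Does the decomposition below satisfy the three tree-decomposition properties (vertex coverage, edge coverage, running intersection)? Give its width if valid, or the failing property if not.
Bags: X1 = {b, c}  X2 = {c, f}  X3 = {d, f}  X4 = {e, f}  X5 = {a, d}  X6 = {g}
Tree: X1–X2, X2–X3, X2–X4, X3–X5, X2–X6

No — edge (f,g) lies in no bag.

A tree decomposition must satisfy three properties: every vertex lies in some bag; for every edge, both endpoints lie together in some bag; and for every vertex, the bags containing it form a connected subtree. Here edge (f,g) lies in no bag, so the decomposition is invalid.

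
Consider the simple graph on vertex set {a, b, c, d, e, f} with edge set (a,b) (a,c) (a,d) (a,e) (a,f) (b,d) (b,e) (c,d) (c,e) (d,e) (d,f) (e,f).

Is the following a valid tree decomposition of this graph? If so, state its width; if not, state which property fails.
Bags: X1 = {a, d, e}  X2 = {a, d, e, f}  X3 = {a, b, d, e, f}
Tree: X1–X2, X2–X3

A tree decomposition must satisfy three properties: every vertex lies in some bag; for every edge, both endpoints lie together in some bag; and for every vertex, the bags containing it form a connected subtree. Here vertex c appears in no bag, so the decomposition is invalid.

No — vertex c appears in no bag.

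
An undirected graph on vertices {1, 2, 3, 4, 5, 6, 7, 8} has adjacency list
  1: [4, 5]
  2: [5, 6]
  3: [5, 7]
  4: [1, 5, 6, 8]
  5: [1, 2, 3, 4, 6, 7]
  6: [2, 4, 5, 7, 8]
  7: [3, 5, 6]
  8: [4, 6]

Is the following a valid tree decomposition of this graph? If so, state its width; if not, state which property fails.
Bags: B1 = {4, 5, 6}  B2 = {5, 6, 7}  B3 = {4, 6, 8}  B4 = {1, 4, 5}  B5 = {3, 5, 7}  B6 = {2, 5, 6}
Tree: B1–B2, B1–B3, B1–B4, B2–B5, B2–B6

Vertex coverage: the bags together contain {1, 2, 3, 4, 5, 6, 7, 8}, the full vertex set. Edge coverage: each edge of G has both endpoints in at least one bag. Running intersection: for every vertex, the bags containing it form a connected subtree. All three properties hold, so this is a valid tree decomposition of width max|bag| − 1 = 2, and hence tw(G) ≤ 2.

Yes; width 2.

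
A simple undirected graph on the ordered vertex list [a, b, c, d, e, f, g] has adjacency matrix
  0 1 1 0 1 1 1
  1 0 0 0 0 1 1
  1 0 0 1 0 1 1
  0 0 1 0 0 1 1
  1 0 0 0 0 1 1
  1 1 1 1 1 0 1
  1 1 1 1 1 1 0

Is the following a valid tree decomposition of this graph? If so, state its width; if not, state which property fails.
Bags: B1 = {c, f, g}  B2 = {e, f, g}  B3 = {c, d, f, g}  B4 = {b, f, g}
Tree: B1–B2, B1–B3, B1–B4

A tree decomposition must satisfy three properties: every vertex lies in some bag; for every edge, both endpoints lie together in some bag; and for every vertex, the bags containing it form a connected subtree. Here vertex a appears in no bag, so the decomposition is invalid.

No — vertex a appears in no bag.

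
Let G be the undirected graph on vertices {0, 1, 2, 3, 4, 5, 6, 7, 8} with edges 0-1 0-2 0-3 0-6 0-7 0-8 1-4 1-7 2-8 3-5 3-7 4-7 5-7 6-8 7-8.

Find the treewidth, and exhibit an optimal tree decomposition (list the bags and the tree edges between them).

Each bag holds 3 vertices, so the decomposition has width 2, which upper-bounds the treewidth. On the other hand G contains the 3-clique {0, 2, 8}. A clique must lie in a single bag of any decomposition, so no decomposition can have width below 2. The upper and lower bounds meet at 2, so that is the treewidth.

Treewidth 2.
One such decomposition:
Bags: B1 = {0, 7, 8}  B2 = {0, 1, 7}  B3 = {1, 4, 7}  B4 = {0, 3, 7}  B5 = {3, 5, 7}  B6 = {0, 2, 8}  B7 = {0, 6, 8}
Tree: B1–B2, B2–B3, B2–B4, B4–B5, B1–B6, B6–B7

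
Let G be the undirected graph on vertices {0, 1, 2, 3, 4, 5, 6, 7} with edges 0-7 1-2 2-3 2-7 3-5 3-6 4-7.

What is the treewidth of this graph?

1

A width-1 tree decomposition is:
Bags: B1 = {2, 3}  B2 = {1, 2}  B3 = {3, 6}  B4 = {3, 5}  B5 = {2, 7}  B6 = {4, 7}  B7 = {0, 7}
Tree: B1–B2, B1–B3, B1–B4, B1–B5, B5–B6, B5–B7
Each bag holds 2 vertices, so the decomposition has width 1, which upper-bounds the treewidth. Any graph with an edge has treewidth ≥ 1, and G has the edge 2–3. Therefore the treewidth is 1.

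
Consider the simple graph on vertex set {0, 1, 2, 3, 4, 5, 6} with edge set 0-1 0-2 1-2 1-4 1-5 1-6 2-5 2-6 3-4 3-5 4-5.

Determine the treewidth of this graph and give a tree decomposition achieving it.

The largest bag has 3 vertices, giving width 2; this decomposition certifies tw(G) ≤ 2. On the other hand G contains the 3-clique {0, 1, 2}. A clique must lie in a single bag of any decomposition, so no decomposition can have width below 2. Combining the bounds, tw(G) = 2.

Treewidth 2.
Bags: B1 = {1, 4, 5}  B2 = {1, 2, 5}  B3 = {3, 4, 5}  B4 = {1, 2, 6}  B5 = {0, 1, 2}
Tree: B1–B2, B1–B3, B2–B4, B2–B5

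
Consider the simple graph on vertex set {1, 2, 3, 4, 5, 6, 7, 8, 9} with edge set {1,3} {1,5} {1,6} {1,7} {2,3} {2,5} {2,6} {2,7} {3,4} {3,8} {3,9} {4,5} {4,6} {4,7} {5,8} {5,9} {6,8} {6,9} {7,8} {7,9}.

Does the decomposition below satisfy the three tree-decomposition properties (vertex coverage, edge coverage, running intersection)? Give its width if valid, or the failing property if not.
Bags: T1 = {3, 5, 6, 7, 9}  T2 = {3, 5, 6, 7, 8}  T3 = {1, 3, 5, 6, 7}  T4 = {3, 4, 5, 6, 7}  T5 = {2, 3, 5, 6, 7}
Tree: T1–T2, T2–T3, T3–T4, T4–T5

Yes; width 4.

Vertex coverage: the bags together contain {1, 2, 3, 4, 5, 6, 7, 8, 9}, the full vertex set. Edge coverage: each edge of G has both endpoints in at least one bag. Running intersection: for every vertex, the bags containing it form a connected subtree. All three properties hold, so this is a valid tree decomposition of width max|bag| − 1 = 4, and hence tw(G) ≤ 4.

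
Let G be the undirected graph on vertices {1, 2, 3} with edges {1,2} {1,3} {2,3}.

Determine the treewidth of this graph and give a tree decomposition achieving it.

Treewidth 2.
Bags: B1 = {1, 2, 3}
Tree: (single bag)

With just one bag of size 3, the width is 3 − 1 = 2, so tw(G) ≤ 2. For the lower bound, the 3 vertices {1, 2, 3} are pairwise adjacent, and any tree decomposition puts a clique entirely inside one bag — forcing width ≥ 2. Hence tw(G) = 2 exactly.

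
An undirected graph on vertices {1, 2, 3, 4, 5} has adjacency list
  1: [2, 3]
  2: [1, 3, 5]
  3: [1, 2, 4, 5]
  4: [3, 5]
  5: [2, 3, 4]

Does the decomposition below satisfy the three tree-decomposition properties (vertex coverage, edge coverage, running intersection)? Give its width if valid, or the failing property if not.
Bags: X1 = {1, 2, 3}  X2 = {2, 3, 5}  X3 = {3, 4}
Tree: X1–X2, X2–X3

No — edge (5,4) lies in no bag.

A tree decomposition must satisfy three properties: every vertex lies in some bag; for every edge, both endpoints lie together in some bag; and for every vertex, the bags containing it form a connected subtree. Here edge (5,4) lies in no bag, so the decomposition is invalid.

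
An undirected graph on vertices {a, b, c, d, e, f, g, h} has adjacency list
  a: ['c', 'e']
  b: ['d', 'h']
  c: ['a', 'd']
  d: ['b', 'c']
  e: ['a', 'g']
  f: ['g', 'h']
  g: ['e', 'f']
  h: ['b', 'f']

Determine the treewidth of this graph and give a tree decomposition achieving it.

The largest bag has 3 vertices, giving width 2; this decomposition certifies tw(G) ≤ 2. For the lower bound, G contains the cycle e–g–f–h–b–d–c–a–e, so G is not a forest; only forests have treewidth ≤ 1, hence tw(G) ≥ 2. The upper and lower bounds meet at 2, so that is the treewidth.

Treewidth 2.
Bags: B1 = {e, f, g}  B2 = {e, f, h}  B3 = {b, e, h}  B4 = {b, d, e}  B5 = {c, d, e}  B6 = {a, c, e}
Tree: B1–B2, B2–B3, B3–B4, B4–B5, B5–B6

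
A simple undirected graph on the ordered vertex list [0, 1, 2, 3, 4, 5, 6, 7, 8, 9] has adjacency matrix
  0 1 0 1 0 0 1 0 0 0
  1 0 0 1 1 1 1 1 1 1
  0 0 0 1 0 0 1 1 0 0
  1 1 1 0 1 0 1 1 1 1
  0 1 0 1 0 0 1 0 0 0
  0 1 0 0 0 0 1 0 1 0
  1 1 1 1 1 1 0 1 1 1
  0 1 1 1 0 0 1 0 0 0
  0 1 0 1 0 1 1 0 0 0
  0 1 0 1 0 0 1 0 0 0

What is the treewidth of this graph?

A width-3 tree decomposition is:
Bags: B1 = {2, 3, 6, 7}  B2 = {1, 3, 6, 7}  B3 = {1, 3, 6, 8}  B4 = {1, 3, 6, 9}  B5 = {0, 1, 3, 6}  B6 = {1, 3, 4, 6}  B7 = {1, 5, 6, 8}
Tree: B1–B2, B2–B3, B3–B4, B2–B5, B5–B6, B3–B7
The largest bag has 4 vertices, giving width 3; this decomposition certifies tw(G) ≤ 3. Conversely, {0, 1, 3, 6} is a clique of size 4, and the vertices of any clique must share a bag in every tree decomposition; so some bag has ≥ 4 vertices and tw(G) ≥ 3. Combining the bounds, tw(G) = 3.

3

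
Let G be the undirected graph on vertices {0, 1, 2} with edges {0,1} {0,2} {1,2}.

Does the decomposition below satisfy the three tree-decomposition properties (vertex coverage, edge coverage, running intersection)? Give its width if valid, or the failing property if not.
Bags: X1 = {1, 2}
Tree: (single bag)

No — vertex 0 appears in no bag.

A tree decomposition must satisfy three properties: every vertex lies in some bag; for every edge, both endpoints lie together in some bag; and for every vertex, the bags containing it form a connected subtree. Here vertex 0 appears in no bag, so the decomposition is invalid.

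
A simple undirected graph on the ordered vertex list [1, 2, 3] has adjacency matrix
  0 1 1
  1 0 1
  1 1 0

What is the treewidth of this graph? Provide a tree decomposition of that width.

With just one bag of size 3, the width is 3 − 1 = 2, so tw(G) ≤ 2. Conversely, {1, 2, 3} is a clique of size 3, and the vertices of any clique must share a bag in every tree decomposition; so some bag has ≥ 3 vertices and tw(G) ≥ 2. The upper and lower bounds meet at 2, so that is the treewidth.

Treewidth 2.
One optimal decomposition is:
Bags: B1 = {1, 2, 3}
Tree: (single bag)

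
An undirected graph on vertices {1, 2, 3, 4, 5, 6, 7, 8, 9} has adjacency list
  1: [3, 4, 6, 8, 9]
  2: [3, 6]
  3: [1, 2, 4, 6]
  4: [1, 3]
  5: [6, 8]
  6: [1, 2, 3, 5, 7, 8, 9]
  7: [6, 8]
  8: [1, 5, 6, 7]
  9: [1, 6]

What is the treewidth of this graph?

2

A width-2 tree decomposition is:
Bags: B1 = {6, 7, 8}  B2 = {1, 6, 8}  B3 = {5, 6, 8}  B4 = {1, 3, 6}  B5 = {1, 3, 4}  B6 = {1, 6, 9}  B7 = {2, 3, 6}
Tree: B1–B2, B2–B3, B2–B4, B4–B5, B2–B6, B4–B7
The largest bag has 3 vertices, giving width 2; this decomposition certifies tw(G) ≤ 2. Conversely, {1, 3, 4} is a clique of size 3, and the vertices of any clique must share a bag in every tree decomposition; so some bag has ≥ 3 vertices and tw(G) ≥ 2. The upper and lower bounds meet at 2, so that is the treewidth.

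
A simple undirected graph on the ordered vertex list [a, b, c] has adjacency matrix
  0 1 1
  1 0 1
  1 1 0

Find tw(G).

A width-2 tree decomposition is:
Bags: B1 = {a, b, c}
Tree: (single bag)
With just one bag of size 3, the width is 3 − 1 = 2, so tw(G) ≤ 2. On the other hand G contains the 3-clique {a, b, c}. A clique must lie in a single bag of any decomposition, so no decomposition can have width below 2. The upper and lower bounds meet at 2, so that is the treewidth.

2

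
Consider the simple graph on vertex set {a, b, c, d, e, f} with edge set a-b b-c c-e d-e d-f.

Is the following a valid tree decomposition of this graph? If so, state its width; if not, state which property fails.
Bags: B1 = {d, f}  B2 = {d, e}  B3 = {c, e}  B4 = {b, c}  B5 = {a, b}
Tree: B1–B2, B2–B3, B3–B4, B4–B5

Yes; width 1.

Every vertex of G appears in some bag (union = {a, b, c, d, e, f}); every edge is covered by a bag; and for each vertex v the set of bags containing v is connected in the bag tree. The decomposition is therefore valid. The largest bag has 2 vertices, so the width is 1.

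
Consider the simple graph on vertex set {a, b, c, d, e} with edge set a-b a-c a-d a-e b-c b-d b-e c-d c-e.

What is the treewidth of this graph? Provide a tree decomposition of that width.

Treewidth 3.
One optimal decomposition is:
Bags: B1 = {a, b, c, d}  B2 = {a, b, c, e}
Tree: B1–B2

Every bag has size at most 4, so the width is 4 − 1 = 3 and tw(G) ≤ 3. For the lower bound, the 4 vertices {a, b, c, d} are pairwise adjacent, and any tree decomposition puts a clique entirely inside one bag — forcing width ≥ 3. Hence tw(G) = 3 exactly.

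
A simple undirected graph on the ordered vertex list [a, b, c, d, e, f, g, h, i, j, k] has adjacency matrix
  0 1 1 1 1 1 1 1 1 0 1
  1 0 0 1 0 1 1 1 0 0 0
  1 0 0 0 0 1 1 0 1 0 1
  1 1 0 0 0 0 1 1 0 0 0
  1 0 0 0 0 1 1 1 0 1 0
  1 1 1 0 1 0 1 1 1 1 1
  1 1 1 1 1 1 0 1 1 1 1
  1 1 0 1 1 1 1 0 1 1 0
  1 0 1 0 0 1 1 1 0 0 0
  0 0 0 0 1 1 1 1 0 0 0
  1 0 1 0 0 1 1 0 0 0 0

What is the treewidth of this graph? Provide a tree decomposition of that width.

Each bag holds 5 vertices, so the decomposition has width 4, which upper-bounds the treewidth. For the lower bound, the 5 vertices {a, b, d, g, h} are pairwise adjacent, and any tree decomposition puts a clique entirely inside one bag — forcing width ≥ 4. Hence tw(G) = 4 exactly.

Treewidth 4.
One optimal decomposition is:
Bags: B1 = {a, b, f, g, h}  B2 = {a, f, g, h, i}  B3 = {a, c, f, g, i}  B4 = {a, e, f, g, h}  B5 = {a, b, d, g, h}  B6 = {e, f, g, h, j}  B7 = {a, c, f, g, k}
Tree: B1–B2, B2–B3, B2–B4, B1–B5, B4–B6, B3–B7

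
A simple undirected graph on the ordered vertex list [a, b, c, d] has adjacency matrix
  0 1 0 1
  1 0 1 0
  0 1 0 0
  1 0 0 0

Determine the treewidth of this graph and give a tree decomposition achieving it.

The largest bag has 2 vertices, giving width 1; this decomposition certifies tw(G) ≤ 1. Any graph with an edge has treewidth ≥ 1, and G has the edge d–a. The upper and lower bounds meet at 1, so that is the treewidth.

Treewidth 1.
Bags: B1 = {a, d}  B2 = {a, b}  B3 = {b, c}
Tree: B1–B2, B2–B3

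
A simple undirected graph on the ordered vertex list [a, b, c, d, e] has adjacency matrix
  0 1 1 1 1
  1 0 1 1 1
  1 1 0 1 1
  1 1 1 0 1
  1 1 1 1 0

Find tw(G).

A width-4 tree decomposition is:
Bags: B1 = {a, b, c, d, e}
Tree: (single bag)
A single bag containing all 5 vertices is trivially a valid decomposition of width 4. Conversely, {a, b, c, d, e} is a clique of size 5, and the vertices of any clique must share a bag in every tree decomposition; so some bag has ≥ 5 vertices and tw(G) ≥ 4. Hence tw(G) = 4 exactly.

4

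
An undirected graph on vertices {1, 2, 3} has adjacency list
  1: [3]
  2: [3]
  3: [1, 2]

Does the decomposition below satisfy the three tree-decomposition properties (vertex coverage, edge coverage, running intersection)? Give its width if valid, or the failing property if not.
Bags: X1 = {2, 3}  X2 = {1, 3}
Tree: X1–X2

Yes; width 1.

Every vertex of G appears in some bag (union = {1, 2, 3}); every edge is covered by a bag; and for each vertex v the set of bags containing v is connected in the bag tree. The decomposition is therefore valid. The largest bag has 2 vertices, so the width is 1.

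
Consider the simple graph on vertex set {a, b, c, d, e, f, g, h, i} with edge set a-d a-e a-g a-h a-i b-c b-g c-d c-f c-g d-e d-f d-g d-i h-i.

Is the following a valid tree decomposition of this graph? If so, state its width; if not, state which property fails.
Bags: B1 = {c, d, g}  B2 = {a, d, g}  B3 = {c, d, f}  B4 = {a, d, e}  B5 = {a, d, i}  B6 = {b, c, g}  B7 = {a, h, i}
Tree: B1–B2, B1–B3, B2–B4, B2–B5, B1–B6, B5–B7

Every vertex of G appears in some bag (union = {a, b, c, d, e, f, g, h, i}); every edge is covered by a bag; and for each vertex v the set of bags containing v is connected in the bag tree. The decomposition is therefore valid. The largest bag has 3 vertices, so the width is 2.

Yes; width 2.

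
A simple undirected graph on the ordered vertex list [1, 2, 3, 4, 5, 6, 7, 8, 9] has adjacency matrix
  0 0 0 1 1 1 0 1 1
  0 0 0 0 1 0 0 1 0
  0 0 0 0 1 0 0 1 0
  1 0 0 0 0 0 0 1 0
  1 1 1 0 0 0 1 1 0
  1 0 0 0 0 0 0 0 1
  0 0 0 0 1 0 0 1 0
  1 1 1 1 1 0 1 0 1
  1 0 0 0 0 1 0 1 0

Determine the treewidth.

A width-2 tree decomposition is:
Bags: B1 = {2, 5, 8}  B2 = {1, 5, 8}  B3 = {5, 7, 8}  B4 = {3, 5, 8}  B5 = {1, 8, 9}  B6 = {1, 4, 8}  B7 = {1, 6, 9}
Tree: B1–B2, B2–B3, B3–B4, B2–B5, B2–B6, B5–B7
Each bag holds 3 vertices, so the decomposition has width 2, which upper-bounds the treewidth. Conversely, {1, 8, 9} is a clique of size 3, and the vertices of any clique must share a bag in every tree decomposition; so some bag has ≥ 3 vertices and tw(G) ≥ 2. Combining the bounds, tw(G) = 2.

2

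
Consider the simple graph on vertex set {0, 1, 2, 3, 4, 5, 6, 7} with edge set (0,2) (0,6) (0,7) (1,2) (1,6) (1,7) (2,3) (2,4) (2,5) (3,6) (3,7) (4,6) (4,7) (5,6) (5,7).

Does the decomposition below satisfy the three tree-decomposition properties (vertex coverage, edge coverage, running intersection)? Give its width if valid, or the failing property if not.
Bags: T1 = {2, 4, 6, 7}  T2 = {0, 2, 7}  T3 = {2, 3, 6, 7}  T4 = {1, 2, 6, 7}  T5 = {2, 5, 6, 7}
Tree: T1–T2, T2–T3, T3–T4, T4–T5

A tree decomposition must satisfy three properties: every vertex lies in some bag; for every edge, both endpoints lie together in some bag; and for every vertex, the bags containing it form a connected subtree. Here edge (6,0) lies in no bag, so the decomposition is invalid.

No — edge (6,0) lies in no bag.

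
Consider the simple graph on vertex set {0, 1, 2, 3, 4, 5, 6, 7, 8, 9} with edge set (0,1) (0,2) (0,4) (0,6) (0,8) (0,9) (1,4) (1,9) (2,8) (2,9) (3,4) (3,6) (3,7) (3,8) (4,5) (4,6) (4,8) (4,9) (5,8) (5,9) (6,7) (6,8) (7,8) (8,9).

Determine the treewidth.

3

A width-3 tree decomposition is:
Bags: B1 = {0, 4, 8, 9}  B2 = {4, 5, 8, 9}  B3 = {0, 4, 6, 8}  B4 = {3, 4, 6, 8}  B5 = {0, 2, 8, 9}  B6 = {0, 1, 4, 9}  B7 = {3, 6, 7, 8}
Tree: B1–B2, B1–B3, B3–B4, B1–B5, B1–B6, B4–B7
Each bag holds 4 vertices, so the decomposition has width 3, which upper-bounds the treewidth. Conversely, {0, 2, 8, 9} is a clique of size 4, and the vertices of any clique must share a bag in every tree decomposition; so some bag has ≥ 4 vertices and tw(G) ≥ 3. Combining the bounds, tw(G) = 3.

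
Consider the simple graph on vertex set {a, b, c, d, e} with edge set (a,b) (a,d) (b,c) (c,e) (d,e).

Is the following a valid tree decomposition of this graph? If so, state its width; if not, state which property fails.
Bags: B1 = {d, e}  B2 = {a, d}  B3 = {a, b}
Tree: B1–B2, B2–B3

A tree decomposition must satisfy three properties: every vertex lies in some bag; for every edge, both endpoints lie together in some bag; and for every vertex, the bags containing it form a connected subtree. Here vertex c appears in no bag, so the decomposition is invalid.

No — vertex c appears in no bag.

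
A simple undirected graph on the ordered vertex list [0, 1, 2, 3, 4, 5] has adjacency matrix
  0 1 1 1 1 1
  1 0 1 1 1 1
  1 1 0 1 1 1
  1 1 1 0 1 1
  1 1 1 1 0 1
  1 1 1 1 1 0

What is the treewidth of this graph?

5

A width-5 tree decomposition is:
Bags: B1 = {0, 1, 2, 3, 4, 5}
Tree: (single bag)
A single bag containing all 6 vertices is trivially a valid decomposition of width 5. Conversely, {0, 1, 2, 3, 4, 5} is a clique of size 6, and the vertices of any clique must share a bag in every tree decomposition; so some bag has ≥ 6 vertices and tw(G) ≥ 5. The upper and lower bounds meet at 5, so that is the treewidth.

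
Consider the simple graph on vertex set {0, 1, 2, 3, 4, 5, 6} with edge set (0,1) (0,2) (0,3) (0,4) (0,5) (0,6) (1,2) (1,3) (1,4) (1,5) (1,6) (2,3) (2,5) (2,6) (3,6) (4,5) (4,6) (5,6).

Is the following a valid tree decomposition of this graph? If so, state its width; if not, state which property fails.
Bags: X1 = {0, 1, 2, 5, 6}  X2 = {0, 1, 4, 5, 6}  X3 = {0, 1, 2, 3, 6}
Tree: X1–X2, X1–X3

Yes; width 4.

Checking the three conditions: (i) the bags cover all of {0, 1, 2, 3, 4, 5, 6}; (ii) for each edge, some bag contains both endpoints; (iii) the bags containing any fixed vertex form a subtree. All hold, so the decomposition is valid with width 5 − 1 = 4.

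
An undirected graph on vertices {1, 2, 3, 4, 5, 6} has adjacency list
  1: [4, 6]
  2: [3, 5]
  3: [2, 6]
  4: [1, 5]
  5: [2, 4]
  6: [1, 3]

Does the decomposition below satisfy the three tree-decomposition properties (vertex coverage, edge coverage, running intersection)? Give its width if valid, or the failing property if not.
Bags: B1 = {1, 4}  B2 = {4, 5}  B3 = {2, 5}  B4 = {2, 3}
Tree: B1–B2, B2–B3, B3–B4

A tree decomposition must satisfy three properties: every vertex lies in some bag; for every edge, both endpoints lie together in some bag; and for every vertex, the bags containing it form a connected subtree. Here vertex 6 appears in no bag, so the decomposition is invalid.

No — vertex 6 appears in no bag.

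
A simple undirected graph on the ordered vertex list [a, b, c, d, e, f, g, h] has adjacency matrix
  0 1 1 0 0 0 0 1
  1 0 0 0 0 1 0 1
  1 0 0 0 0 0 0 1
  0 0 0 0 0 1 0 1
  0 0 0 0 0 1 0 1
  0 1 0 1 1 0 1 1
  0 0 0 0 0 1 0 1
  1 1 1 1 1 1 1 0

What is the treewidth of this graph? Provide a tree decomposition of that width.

The largest bag has 3 vertices, giving width 2; this decomposition certifies tw(G) ≤ 2. Conversely, {a, c, h} is a clique of size 3, and the vertices of any clique must share a bag in every tree decomposition; so some bag has ≥ 3 vertices and tw(G) ≥ 2. The upper and lower bounds meet at 2, so that is the treewidth.

Treewidth 2.
One such decomposition:
Bags: B1 = {f, g, h}  B2 = {b, f, h}  B3 = {a, b, h}  B4 = {d, f, h}  B5 = {a, c, h}  B6 = {e, f, h}
Tree: B1–B2, B2–B3, B1–B4, B3–B5, B4–B6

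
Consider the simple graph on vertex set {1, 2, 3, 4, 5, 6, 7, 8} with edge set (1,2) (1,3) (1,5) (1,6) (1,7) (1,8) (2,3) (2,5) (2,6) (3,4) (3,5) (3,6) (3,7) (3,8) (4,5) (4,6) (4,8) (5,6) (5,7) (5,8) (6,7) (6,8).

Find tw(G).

4

A width-4 tree decomposition is:
Bags: B1 = {1, 3, 5, 6, 7}  B2 = {1, 3, 5, 6, 8}  B3 = {1, 2, 3, 5, 6}  B4 = {3, 4, 5, 6, 8}
Tree: B1–B2, B2–B3, B2–B4
The largest bag has 5 vertices, giving width 4; this decomposition certifies tw(G) ≤ 4. On the other hand G contains the 5-clique {1, 3, 5, 6, 8}. A clique must lie in a single bag of any decomposition, so no decomposition can have width below 4. Hence tw(G) = 4 exactly.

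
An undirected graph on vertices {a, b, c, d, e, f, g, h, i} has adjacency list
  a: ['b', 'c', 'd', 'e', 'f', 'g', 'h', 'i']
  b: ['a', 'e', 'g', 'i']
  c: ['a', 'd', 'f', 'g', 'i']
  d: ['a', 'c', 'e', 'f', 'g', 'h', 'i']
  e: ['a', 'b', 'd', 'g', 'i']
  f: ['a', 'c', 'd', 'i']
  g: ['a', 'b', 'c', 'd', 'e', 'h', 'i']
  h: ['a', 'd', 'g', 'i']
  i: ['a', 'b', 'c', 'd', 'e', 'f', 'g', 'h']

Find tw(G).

A width-4 tree decomposition is:
Bags: B1 = {a, b, e, g, i}  B2 = {a, d, e, g, i}  B3 = {a, c, d, g, i}  B4 = {a, c, d, f, i}  B5 = {a, d, g, h, i}
Tree: B1–B2, B2–B3, B3–B4, B3–B5
Every bag has size at most 5, so the width is 5 − 1 = 4 and tw(G) ≤ 4. On the other hand G contains the 5-clique {a, d, e, g, i}. A clique must lie in a single bag of any decomposition, so no decomposition can have width below 4. Hence tw(G) = 4 exactly.

4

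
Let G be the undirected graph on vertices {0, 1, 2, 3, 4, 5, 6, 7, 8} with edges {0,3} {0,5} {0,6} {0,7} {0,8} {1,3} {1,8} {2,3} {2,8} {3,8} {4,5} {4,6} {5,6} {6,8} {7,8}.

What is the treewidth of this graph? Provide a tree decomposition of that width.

Treewidth 2.
One optimal decomposition is:
Bags: B1 = {0, 6, 8}  B2 = {0, 3, 8}  B3 = {2, 3, 8}  B4 = {0, 5, 6}  B5 = {1, 3, 8}  B6 = {4, 5, 6}  B7 = {0, 7, 8}
Tree: B1–B2, B2–B3, B1–B4, B3–B5, B4–B6, B1–B7

Every bag has size at most 3, so the width is 3 − 1 = 2 and tw(G) ≤ 2. For the lower bound, the 3 vertices {0, 3, 8} are pairwise adjacent, and any tree decomposition puts a clique entirely inside one bag — forcing width ≥ 2. Hence tw(G) = 2 exactly.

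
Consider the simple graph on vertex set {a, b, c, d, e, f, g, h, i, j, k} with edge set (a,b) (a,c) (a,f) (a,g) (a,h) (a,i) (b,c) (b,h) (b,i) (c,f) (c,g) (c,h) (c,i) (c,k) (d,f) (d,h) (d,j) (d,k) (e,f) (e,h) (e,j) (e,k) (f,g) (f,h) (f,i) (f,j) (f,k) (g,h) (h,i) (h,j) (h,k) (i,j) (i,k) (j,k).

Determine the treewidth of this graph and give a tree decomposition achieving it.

Treewidth 4.
Bags: B1 = {c, f, h, i, k}  B2 = {a, c, f, h, i}  B3 = {f, h, i, j, k}  B4 = {d, f, h, j, k}  B5 = {a, b, c, h, i}  B6 = {e, f, h, j, k}  B7 = {a, c, f, g, h}
Tree: B1–B2, B1–B3, B3–B4, B2–B5, B3–B6, B2–B7

Every bag has size at most 5, so the width is 5 − 1 = 4 and tw(G) ≤ 4. On the other hand G contains the 5-clique {a, c, f, g, h}. A clique must lie in a single bag of any decomposition, so no decomposition can have width below 4. Hence tw(G) = 4 exactly.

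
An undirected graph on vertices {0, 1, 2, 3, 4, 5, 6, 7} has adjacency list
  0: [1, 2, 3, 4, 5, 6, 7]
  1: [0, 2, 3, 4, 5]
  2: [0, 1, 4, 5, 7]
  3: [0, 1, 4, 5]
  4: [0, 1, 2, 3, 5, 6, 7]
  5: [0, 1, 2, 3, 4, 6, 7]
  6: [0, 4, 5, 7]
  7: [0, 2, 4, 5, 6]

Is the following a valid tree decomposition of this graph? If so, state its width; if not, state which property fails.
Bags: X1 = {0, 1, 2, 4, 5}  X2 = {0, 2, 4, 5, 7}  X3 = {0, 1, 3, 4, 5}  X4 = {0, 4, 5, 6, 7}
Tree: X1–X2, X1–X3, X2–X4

Checking the three conditions: (i) the bags cover all of {0, 1, 2, 3, 4, 5, 6, 7}; (ii) for each edge, some bag contains both endpoints; (iii) the bags containing any fixed vertex form a subtree. All hold, so the decomposition is valid with width 5 − 1 = 4.

Yes; width 4.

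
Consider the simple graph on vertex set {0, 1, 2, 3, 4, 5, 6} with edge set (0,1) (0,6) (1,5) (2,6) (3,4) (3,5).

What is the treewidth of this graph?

1

A width-1 tree decomposition is:
Bags: B1 = {2, 6}  B2 = {0, 6}  B3 = {0, 1}  B4 = {1, 5}  B5 = {3, 5}  B6 = {3, 4}
Tree: B1–B2, B2–B3, B3–B4, B4–B5, B5–B6
The largest bag has 2 vertices, giving width 1; this decomposition certifies tw(G) ≤ 1. Since G has at least one edge (e.g. 2–6), it is not an edgeless graph, so tw(G) ≥ 1. Hence tw(G) = 1 exactly.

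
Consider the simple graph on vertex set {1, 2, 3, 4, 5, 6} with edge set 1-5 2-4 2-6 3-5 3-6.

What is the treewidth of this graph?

A width-1 tree decomposition is:
Bags: B1 = {1, 5}  B2 = {3, 5}  B3 = {3, 6}  B4 = {2, 6}  B5 = {2, 4}
Tree: B1–B2, B2–B3, B3–B4, B4–B5
Every bag has size at most 2, so the width is 2 − 1 = 1 and tw(G) ≤ 1. Since G has at least one edge (e.g. 1–5), it is not an edgeless graph, so tw(G) ≥ 1. Hence tw(G) = 1 exactly.

1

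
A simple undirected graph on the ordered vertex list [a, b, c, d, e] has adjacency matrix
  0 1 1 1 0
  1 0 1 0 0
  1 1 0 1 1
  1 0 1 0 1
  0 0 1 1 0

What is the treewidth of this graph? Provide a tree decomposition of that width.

Treewidth 2.
One such decomposition:
Bags: B1 = {a, b, c}  B2 = {a, c, d}  B3 = {c, d, e}
Tree: B1–B2, B2–B3

Every bag has size at most 3, so the width is 3 − 1 = 2 and tw(G) ≤ 2. On the other hand G contains the 3-clique {c, d, e}. A clique must lie in a single bag of any decomposition, so no decomposition can have width below 2. The upper and lower bounds meet at 2, so that is the treewidth.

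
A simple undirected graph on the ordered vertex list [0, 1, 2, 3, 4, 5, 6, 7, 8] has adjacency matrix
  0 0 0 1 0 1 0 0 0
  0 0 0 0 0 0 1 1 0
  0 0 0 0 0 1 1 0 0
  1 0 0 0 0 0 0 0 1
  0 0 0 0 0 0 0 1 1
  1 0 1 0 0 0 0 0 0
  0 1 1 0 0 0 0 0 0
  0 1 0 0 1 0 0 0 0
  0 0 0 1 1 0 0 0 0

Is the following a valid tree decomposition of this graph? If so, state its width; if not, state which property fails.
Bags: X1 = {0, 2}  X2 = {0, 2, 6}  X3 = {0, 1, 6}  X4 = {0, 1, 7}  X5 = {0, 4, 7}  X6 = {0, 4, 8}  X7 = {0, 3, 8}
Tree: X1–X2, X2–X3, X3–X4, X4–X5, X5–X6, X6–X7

No — vertex 5 appears in no bag.

A tree decomposition must satisfy three properties: every vertex lies in some bag; for every edge, both endpoints lie together in some bag; and for every vertex, the bags containing it form a connected subtree. Here vertex 5 appears in no bag, so the decomposition is invalid.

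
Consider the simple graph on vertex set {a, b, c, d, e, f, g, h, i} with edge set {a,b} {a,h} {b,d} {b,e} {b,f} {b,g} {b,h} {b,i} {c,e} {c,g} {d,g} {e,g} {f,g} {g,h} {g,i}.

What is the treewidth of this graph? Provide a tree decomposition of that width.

The largest bag has 3 vertices, giving width 2; this decomposition certifies tw(G) ≤ 2. For the lower bound, the 3 vertices {c, e, g} are pairwise adjacent, and any tree decomposition puts a clique entirely inside one bag — forcing width ≥ 2. Combining the bounds, tw(G) = 2.

Treewidth 2.
One such decomposition:
Bags: B1 = {b, e, g}  B2 = {c, e, g}  B3 = {b, g, h}  B4 = {a, b, h}  B5 = {b, g, i}  B6 = {b, d, g}  B7 = {b, f, g}
Tree: B1–B2, B1–B3, B3–B4, B1–B5, B5–B6, B5–B7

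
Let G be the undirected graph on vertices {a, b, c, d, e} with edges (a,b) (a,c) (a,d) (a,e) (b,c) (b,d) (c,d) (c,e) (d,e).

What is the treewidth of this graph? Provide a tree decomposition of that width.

Every bag has size at most 4, so the width is 4 − 1 = 3 and tw(G) ≤ 3. Conversely, {a, c, d, e} is a clique of size 4, and the vertices of any clique must share a bag in every tree decomposition; so some bag has ≥ 4 vertices and tw(G) ≥ 3. Combining the bounds, tw(G) = 3.

Treewidth 3.
Bags: B1 = {a, b, c, d}  B2 = {a, c, d, e}
Tree: B1–B2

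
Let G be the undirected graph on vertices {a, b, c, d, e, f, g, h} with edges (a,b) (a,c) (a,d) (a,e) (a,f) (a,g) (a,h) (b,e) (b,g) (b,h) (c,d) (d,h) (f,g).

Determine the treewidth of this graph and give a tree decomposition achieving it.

Treewidth 2.
One such decomposition:
Bags: B1 = {a, b, g}  B2 = {a, b, e}  B3 = {a, b, h}  B4 = {a, d, h}  B5 = {a, c, d}  B6 = {a, f, g}
Tree: B1–B2, B1–B3, B3–B4, B4–B5, B1–B6

The largest bag has 3 vertices, giving width 2; this decomposition certifies tw(G) ≤ 2. On the other hand G contains the 3-clique {a, d, h}. A clique must lie in a single bag of any decomposition, so no decomposition can have width below 2. Therefore the treewidth is 2.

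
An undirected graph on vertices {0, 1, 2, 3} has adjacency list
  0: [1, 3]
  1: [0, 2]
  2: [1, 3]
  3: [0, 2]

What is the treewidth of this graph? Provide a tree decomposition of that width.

The largest bag has 3 vertices, giving width 2; this decomposition certifies tw(G) ≤ 2. Since 3–2–1–0–3 is a cycle in G, G is not acyclic. Forests are exactly the graphs of treewidth ≤ 1, so tw(G) ≥ 2. Hence tw(G) = 2 exactly.

Treewidth 2.
Bags: B1 = {1, 2, 3}  B2 = {0, 1, 3}
Tree: B1–B2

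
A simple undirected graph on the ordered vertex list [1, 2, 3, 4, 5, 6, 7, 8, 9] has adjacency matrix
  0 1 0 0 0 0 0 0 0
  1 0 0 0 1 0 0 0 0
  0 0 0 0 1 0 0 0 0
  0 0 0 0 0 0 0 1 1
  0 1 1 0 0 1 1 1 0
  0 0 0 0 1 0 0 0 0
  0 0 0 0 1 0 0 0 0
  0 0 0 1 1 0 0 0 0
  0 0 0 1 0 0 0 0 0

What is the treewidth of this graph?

A width-1 tree decomposition is:
Bags: B1 = {5, 8}  B2 = {4, 8}  B3 = {2, 5}  B4 = {5, 6}  B5 = {4, 9}  B6 = {5, 7}  B7 = {1, 2}  B8 = {3, 5}
Tree: B1–B2, B1–B3, B1–B4, B2–B5, B4–B6, B3–B7, B3–B8
Each bag holds 2 vertices, so the decomposition has width 1, which upper-bounds the treewidth. G has an edge, so its treewidth is at least 1. The upper and lower bounds meet at 1, so that is the treewidth.

1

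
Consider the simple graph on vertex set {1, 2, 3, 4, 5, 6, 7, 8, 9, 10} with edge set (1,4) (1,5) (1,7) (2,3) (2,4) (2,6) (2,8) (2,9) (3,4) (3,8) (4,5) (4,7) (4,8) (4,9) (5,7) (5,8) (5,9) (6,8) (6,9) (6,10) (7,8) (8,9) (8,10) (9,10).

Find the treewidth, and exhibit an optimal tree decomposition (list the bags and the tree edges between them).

Treewidth 3.
One optimal decomposition is:
Bags: B1 = {2, 6, 8, 9}  B2 = {2, 4, 8, 9}  B3 = {4, 5, 8, 9}  B4 = {4, 5, 7, 8}  B5 = {1, 4, 5, 7}  B6 = {6, 8, 9, 10}  B7 = {2, 3, 4, 8}
Tree: B1–B2, B2–B3, B3–B4, B4–B5, B1–B6, B2–B7

Each bag holds 4 vertices, so the decomposition has width 3, which upper-bounds the treewidth. On the other hand G contains the 4-clique {6, 8, 9, 10}. A clique must lie in a single bag of any decomposition, so no decomposition can have width below 3. Therefore the treewidth is 3.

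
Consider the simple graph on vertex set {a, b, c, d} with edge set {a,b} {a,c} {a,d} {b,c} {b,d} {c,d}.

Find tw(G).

A width-3 tree decomposition is:
Bags: B1 = {a, b, c, d}
Tree: (single bag)
With just one bag of size 4, the width is 4 − 1 = 3, so tw(G) ≤ 3. On the other hand G contains the 4-clique {a, b, c, d}. A clique must lie in a single bag of any decomposition, so no decomposition can have width below 3. Hence tw(G) = 3 exactly.

3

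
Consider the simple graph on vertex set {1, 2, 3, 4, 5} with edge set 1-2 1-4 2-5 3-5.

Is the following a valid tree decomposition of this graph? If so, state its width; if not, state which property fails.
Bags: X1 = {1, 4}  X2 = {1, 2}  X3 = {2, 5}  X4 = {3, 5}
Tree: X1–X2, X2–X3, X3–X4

Yes; width 1.

Every vertex of G appears in some bag (union = {1, 2, 3, 4, 5}); every edge is covered by a bag; and for each vertex v the set of bags containing v is connected in the bag tree. The decomposition is therefore valid. The largest bag has 2 vertices, so the width is 1.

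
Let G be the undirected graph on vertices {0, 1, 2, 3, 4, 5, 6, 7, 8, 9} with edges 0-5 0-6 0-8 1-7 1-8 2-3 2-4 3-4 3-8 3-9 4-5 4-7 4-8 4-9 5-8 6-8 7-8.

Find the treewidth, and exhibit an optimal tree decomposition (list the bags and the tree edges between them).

Each bag holds 3 vertices, so the decomposition has width 2, which upper-bounds the treewidth. For the lower bound, the 3 vertices {0, 5, 8} are pairwise adjacent, and any tree decomposition puts a clique entirely inside one bag — forcing width ≥ 2. Therefore the treewidth is 2.

Treewidth 2.
Bags: B1 = {3, 4, 8}  B2 = {2, 3, 4}  B3 = {4, 5, 8}  B4 = {0, 5, 8}  B5 = {4, 7, 8}  B6 = {3, 4, 9}  B7 = {0, 6, 8}  B8 = {1, 7, 8}
Tree: B1–B2, B1–B3, B3–B4, B3–B5, B1–B6, B4–B7, B5–B8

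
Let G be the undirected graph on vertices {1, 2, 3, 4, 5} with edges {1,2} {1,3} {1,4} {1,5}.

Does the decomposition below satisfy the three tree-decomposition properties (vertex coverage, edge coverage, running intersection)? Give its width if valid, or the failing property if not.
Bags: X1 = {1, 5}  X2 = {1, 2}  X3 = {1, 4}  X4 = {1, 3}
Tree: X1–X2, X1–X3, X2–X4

Every vertex of G appears in some bag (union = {1, 2, 3, 4, 5}); every edge is covered by a bag; and for each vertex v the set of bags containing v is connected in the bag tree. The decomposition is therefore valid. The largest bag has 2 vertices, so the width is 1.

Yes; width 1.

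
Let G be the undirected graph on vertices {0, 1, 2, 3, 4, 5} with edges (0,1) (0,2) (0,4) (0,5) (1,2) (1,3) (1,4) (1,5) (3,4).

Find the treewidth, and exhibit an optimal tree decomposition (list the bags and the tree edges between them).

The largest bag has 3 vertices, giving width 2; this decomposition certifies tw(G) ≤ 2. Conversely, {0, 1, 2} is a clique of size 3, and the vertices of any clique must share a bag in every tree decomposition; so some bag has ≥ 3 vertices and tw(G) ≥ 2. The upper and lower bounds meet at 2, so that is the treewidth.

Treewidth 2.
Bags: B1 = {1, 3, 4}  B2 = {0, 1, 4}  B3 = {0, 1, 5}  B4 = {0, 1, 2}
Tree: B1–B2, B2–B3, B3–B4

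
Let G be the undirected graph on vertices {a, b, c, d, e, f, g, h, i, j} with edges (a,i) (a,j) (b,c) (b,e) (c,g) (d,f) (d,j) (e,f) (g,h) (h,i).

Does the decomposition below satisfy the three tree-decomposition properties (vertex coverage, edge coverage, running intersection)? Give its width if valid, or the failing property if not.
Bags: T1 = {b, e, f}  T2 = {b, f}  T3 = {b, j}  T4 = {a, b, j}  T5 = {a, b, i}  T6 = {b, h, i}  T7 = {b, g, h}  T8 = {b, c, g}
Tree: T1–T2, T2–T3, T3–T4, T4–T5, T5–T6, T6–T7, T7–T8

A tree decomposition must satisfy three properties: every vertex lies in some bag; for every edge, both endpoints lie together in some bag; and for every vertex, the bags containing it form a connected subtree. Here vertex d appears in no bag, so the decomposition is invalid.

No — vertex d appears in no bag.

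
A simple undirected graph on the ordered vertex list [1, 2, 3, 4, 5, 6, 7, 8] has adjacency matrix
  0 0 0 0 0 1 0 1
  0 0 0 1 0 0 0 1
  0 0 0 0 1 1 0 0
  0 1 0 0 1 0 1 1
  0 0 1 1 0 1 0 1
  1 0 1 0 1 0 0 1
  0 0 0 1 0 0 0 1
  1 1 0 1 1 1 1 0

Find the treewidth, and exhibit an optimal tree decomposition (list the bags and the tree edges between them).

Every bag has size at most 3, so the width is 3 − 1 = 2 and tw(G) ≤ 2. Conversely, {1, 6, 8} is a clique of size 3, and the vertices of any clique must share a bag in every tree decomposition; so some bag has ≥ 3 vertices and tw(G) ≥ 2. Therefore the treewidth is 2.

Treewidth 2.
One such decomposition:
Bags: B1 = {2, 4, 8}  B2 = {4, 5, 8}  B3 = {5, 6, 8}  B4 = {3, 5, 6}  B5 = {4, 7, 8}  B6 = {1, 6, 8}
Tree: B1–B2, B2–B3, B3–B4, B2–B5, B3–B6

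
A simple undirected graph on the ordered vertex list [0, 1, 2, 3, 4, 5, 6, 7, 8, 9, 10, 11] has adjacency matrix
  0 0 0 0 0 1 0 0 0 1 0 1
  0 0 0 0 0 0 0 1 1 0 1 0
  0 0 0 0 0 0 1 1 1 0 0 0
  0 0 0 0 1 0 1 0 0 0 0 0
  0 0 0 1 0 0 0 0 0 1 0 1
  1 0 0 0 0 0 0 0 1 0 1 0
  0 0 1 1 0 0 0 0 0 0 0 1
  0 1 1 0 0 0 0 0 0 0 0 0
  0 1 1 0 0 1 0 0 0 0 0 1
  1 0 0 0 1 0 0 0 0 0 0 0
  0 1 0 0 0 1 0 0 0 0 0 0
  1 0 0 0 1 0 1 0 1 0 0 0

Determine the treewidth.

A width-3 tree decomposition is:
Bags: B1 = {1, 2, 7, 10}  B2 = {1, 2, 8, 10}  B3 = {2, 5, 8, 10}  B4 = {2, 5, 6, 8}  B5 = {5, 6, 8, 11}  B6 = {0, 5, 6, 11}  B7 = {0, 3, 6, 11}  B8 = {0, 3, 4, 11}  B9 = {0, 3, 4, 9}
Tree: B1–B2, B2–B3, B3–B4, B4–B5, B5–B6, B6–B7, B7–B8, B8–B9
Every bag has size at most 4, so the width is 4 − 1 = 3 and tw(G) ≤ 3. For the lower bound: the 4 vertex sets {1,7,10}, {2}, {8}, {0,5,6,11} are disjoint, each induces a connected subgraph, and every pair is joined by at least one edge of G. Contracting each set to a single vertex therefore yields K_{4} as a minor, and since treewidth is minor-monotone, tw(G) ≥ tw(K_{4}) = 3. Combining the bounds, tw(G) = 3.

3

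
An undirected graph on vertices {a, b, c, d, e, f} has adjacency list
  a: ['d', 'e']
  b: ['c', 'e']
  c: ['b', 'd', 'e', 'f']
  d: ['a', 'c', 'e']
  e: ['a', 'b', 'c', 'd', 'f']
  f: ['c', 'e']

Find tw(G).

A width-2 tree decomposition is:
Bags: B1 = {b, c, e}  B2 = {c, d, e}  B3 = {c, e, f}  B4 = {a, d, e}
Tree: B1–B2, B1–B3, B2–B4
Every bag has size at most 3, so the width is 3 − 1 = 2 and tw(G) ≤ 2. On the other hand G contains the 3-clique {c, d, e}. A clique must lie in a single bag of any decomposition, so no decomposition can have width below 2. Therefore the treewidth is 2.

2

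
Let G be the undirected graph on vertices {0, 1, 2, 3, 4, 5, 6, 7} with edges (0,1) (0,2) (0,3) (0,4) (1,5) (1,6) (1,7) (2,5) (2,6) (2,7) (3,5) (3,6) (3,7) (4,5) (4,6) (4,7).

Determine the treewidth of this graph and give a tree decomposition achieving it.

Treewidth 4.
One optimal decomposition is:
Bags: B1 = {1, 2, 3, 4, 5}  B2 = {1, 2, 3, 4, 7}  B3 = {1, 2, 3, 4, 6}  B4 = {0, 1, 2, 3, 4}
Tree: B1–B2, B2–B3, B3–B4

Each bag holds 5 vertices, so the decomposition has width 4, which upper-bounds the treewidth. For the lower bound: the 5 vertex sets {4,5}, {3,7}, {1,6}, {2}, {0} are disjoint, each induces a connected subgraph, and every pair is joined by at least one edge of G. Contracting each set to a single vertex therefore yields K_{5} as a minor, and since treewidth is minor-monotone, tw(G) ≥ tw(K_{5}) = 4. Therefore the treewidth is 4.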